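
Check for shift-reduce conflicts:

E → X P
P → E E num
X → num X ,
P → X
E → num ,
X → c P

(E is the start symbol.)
Yes — I11: [P → X .] vs [E → . num ,]

A shift-reduce conflict occurs when an LR(0) state has both:
  - a complete (reduce) item [A → α .] (dot at the end), and
  - a shift item [B → β . c γ] (dot before a terminal).

Augment with E' → E and build the canonical LR(0) collection (I0 = CLOSURE({[E' → . E]}), then GOTO on every symbol after a dot until no new states appear). It has 15 states:
  I0: { [E → . X P], [E → . num ,], [E' → . E], [X → . c P], [X → . num X ,] }  — shift
  I1: { [E' → E .] }  — accept
  I2: { [E → . X P], [E → . num ,], [E → X . P], [P → . E E num], [P → . X], [X → . c P], [X → . num X ,] }  — shift
  I3: { [E → . X P], [E → . num ,], [P → . E E num], [P → . X], [X → . c P], [X → . num X ,], [X → c . P] }  — shift
  I4: { [E → num . ,], [X → . c P], [X → . num X ,], [X → num . X ,] }  — shift
  I5: { [E → num , .] }  — reduce
  I6: { [X → num X . ,] }  — shift
  I7: { [X → . c P], [X → . num X ,], [X → num . X ,] }  — shift
  I8: { [X → num X , .] }  — reduce
  I9: { [E → . X P], [E → . num ,], [P → E . E num], [X → . c P], [X → . num X ,] }  — shift
  I10: { [X → c P .] }  — reduce
  I11: { [E → . X P], [E → . num ,], [E → X . P], [P → . E E num], [P → . X], [P → X .], [X → . c P], [X → . num X ,] }  — shift, reduce
  I12: { [E → X P .] }  — reduce
  I13: { [P → E E . num] }  — shift
  I14: { [P → E E num .] }  — reduce

I11 contains reduce item [P → X .] and shift items [E → . num ,], [X → . c P], [X → . num X ,] — shift-reduce conflict.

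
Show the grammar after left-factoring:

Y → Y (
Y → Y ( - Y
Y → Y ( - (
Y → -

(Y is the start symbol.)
Y → Y ( Y'
Y' → ε
Y' → - Y''
Y'' → Y
Y'' → (
Y → -

Left-factoring transforms A → αβ₁ | αβ₂ into A → αA' and A' → β₁ | β₂
(α is the longest common prefix among the alternatives). Repeat until
no nonterminal has two alternatives with a common prefix.

Round 1: Y has alternatives sharing prefix 'Y ('. Introduce Y': Y → Y ( Y'
  Add: Y' → ε
  Add: Y' → - Y
  Add: Y' → - (

Round 2: Y' has alternatives sharing prefix '-'. Introduce Y'': Y' → - Y''
  Add: Y'' → Y
  Add: Y'' → (

No remaining common prefixes — done.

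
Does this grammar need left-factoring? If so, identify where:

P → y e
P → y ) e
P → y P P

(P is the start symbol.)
Left-factoring is needed when two productions for the same non-terminal
share a common prefix on the right-hand side.

Productions for P:
  P → y e
  P → y ) e
  P → y P P

Found common prefix 'y' in productions for P

Answer: Yes, P has productions with common prefix 'y'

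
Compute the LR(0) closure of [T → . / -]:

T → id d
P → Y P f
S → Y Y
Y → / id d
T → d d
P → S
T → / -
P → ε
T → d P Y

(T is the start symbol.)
To compute CLOSURE, for each item [A → α.Bβ] where B is a non-terminal, add [B → .γ] for all productions B → γ; repeat for the newly added items until nothing changes.

Start with: [T → . / -]
The dot precedes the terminal '/', so nothing is added.

CLOSURE = { [T → . / -] }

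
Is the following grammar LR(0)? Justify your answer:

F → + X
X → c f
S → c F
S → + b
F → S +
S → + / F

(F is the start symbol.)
Yes, the grammar is LR(0)

A grammar is LR(0) if no state in the canonical LR(0) collection has:
  - both a shift item (dot before a terminal) and a complete item (shift-reduce conflict), or
  - two or more complete items (reduce-reduce conflict; the accept item [F' → F .] counts as a complete item here).

Augment with F' → F and build the canonical LR(0) collection (I0 = CLOSURE({[F' → . F]}), then GOTO on every symbol after a dot until no new states appear). It has 13 states:
  I0: { [F → . + X], [F → . S +], [F' → . F], [S → . + / F], [S → . + b], [S → . c F] }  — shift
  I1: { [F → + . X], [S → + . / F], [S → + . b], [X → . c f] }  — shift
  I2: { [F' → F .] }  — accept
  I3: { [F → S . +] }  — shift
  I4: { [F → . + X], [F → . S +], [S → . + / F], [S → . + b], [S → . c F], [S → c . F] }  — shift
  I5: { [S → c F .] }  — reduce
  I6: { [F → S + .] }  — reduce
  I7: { [F → . + X], [F → . S +], [S → + / . F], [S → . + / F], [S → . + b], [S → . c F] }  — shift
  I8: { [F → + X .] }  — reduce
  I9: { [S → + b .] }  — reduce
  I10: { [X → c . f] }  — shift
  I11: { [X → c f .] }  — reduce
  I12: { [S → + / F .] }  — reduce

Every state is either a pure shift/goto state or contains exactly one complete item and nothing to shift — no conflicts. The grammar is LR(0).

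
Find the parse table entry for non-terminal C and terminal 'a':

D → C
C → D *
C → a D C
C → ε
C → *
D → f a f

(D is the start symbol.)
C → D *, C → a D C, C → ε

To find M[C, 'a'], we find productions for C where 'a' is in the predict set (PREDICT(N → α) = (FIRST(α) \ {ε}) ∪ (FOLLOW(N) if α ⇒* ε)).

Relevant sets:
  FIRST(D) = { '*', 'a', 'f', ε }
  FOLLOW(C) = { $, '*', 'a', 'f' }

C → D *: PREDICT = { '*', 'a', 'f' }
  'a' is in predict set, so this production goes in M[C, 'a']
C → a D C: PREDICT = { 'a' }
  'a' is in predict set, so this production goes in M[C, 'a']
C → ε: PREDICT = { $, '*', 'a', 'f' }
  'a' is in predict set, so this production goes in M[C, 'a']
C → *: PREDICT = { '*' }

M[C, 'a'] = C → D *, C → a D C, C → ε  (a multiply-defined cell — the grammar is not LL(1))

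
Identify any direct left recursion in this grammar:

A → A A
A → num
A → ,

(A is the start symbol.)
Direct left recursion occurs when N → N α for some non-terminal N (the right-hand side begins with the left-hand side itself).

A → A A: LEFT RECURSIVE (starts with A)
A → num: starts with num
A → ,: starts with ','

The grammar has direct left recursion on: A.

Answer: Yes, A is left-recursive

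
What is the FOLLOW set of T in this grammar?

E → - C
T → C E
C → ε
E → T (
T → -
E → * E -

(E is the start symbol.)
To compute FOLLOW(T), find every occurrence of T on a right-hand side N → α T β: add FIRST(β) \ {ε}, and if β is empty or nullable also add FOLLOW(N). Iterate to a fixed point.

In E → T (: T is followed by '(', add FIRST('(') \ {ε} = { '(' }

Taking the union: FOLLOW(T) = { '(' }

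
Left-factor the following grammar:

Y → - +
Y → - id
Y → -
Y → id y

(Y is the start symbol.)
Y → - Y'
Y' → +
Y' → id
Y' → ε
Y → id y

Left-factoring transforms A → αβ₁ | αβ₂ into A → αA' and A' → β₁ | β₂
(α is the longest common prefix among the alternatives). Repeat until
no nonterminal has two alternatives with a common prefix.

Round 1: Y has alternatives sharing prefix '-'. Introduce Y': Y → - Y'
  Add: Y' → +
  Add: Y' → id
  Add: Y' → ε

No remaining common prefixes — done.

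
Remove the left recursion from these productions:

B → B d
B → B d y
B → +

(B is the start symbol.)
B is directly left-recursive. The standard transformation for
  A → A α₁ | ... | A α_m | β₁ | ... | β_n
is
  A  → β₁ A' | ... | β_n A'
  A' → α₁ A' | ... | α_m A' | ε

B → + becomes B → + B'
B → B d becomes B' → d B'
B → B d y becomes B' → d y B'
Add B' → ε

Resulting grammar:
B → + B'
B' → d B'
B' → d y B'
B' → ε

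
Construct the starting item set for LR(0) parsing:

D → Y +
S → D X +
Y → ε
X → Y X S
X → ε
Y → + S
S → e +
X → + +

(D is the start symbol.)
First, augment the grammar with D' → D
I₀ = CLOSURE({ [D' → . D] }):
  [D' → . D] has the dot before D: add [D → . Y +]
  [D → . Y +] has the dot before Y: add [Y → .], [Y → . + S]
No further items can be added.

I₀ = { [D → . Y +], [D' → . D], [Y → . + S], [Y → .] }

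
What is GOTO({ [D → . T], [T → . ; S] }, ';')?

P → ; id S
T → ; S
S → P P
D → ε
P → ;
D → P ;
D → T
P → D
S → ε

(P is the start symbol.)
GOTO(I, ';') = CLOSURE({ [A → αX.β] : [A → α.Xβ] ∈ I, X = ';' })

Items with dot before ';', with the dot advanced:
  [T → . ; S] → [T → ; . S]
Closure of the advanced items:
  [T → ; . S] has the dot before S: add [S → . P P], [S → .]
  [S → . P P] has the dot before P: add [P → . ; id S], [P → . ;], [P → . D]
  [P → . D] has the dot before D: add [D → .], [D → . P ;], [D → . T]
  [D → . T] has the dot before T: add [T → . ; S]

GOTO = { [D → . P ;], [D → . T], [D → .], [P → . ; id S], [P → . ;], [P → . D], [S → . P P], [S → .], [T → . ; S], [T → ; . S] }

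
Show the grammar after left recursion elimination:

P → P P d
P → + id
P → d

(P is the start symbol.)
P → + id P'
P → d P'
P' → P d P'
P' → ε

P is directly left-recursive. The standard transformation for
  A → A α₁ | ... | A α_m | β₁ | ... | β_n
is
  A  → β₁ A' | ... | β_n A'
  A' → α₁ A' | ... | α_m A' | ε

P → + id becomes P → + id P'
P → d becomes P → d P'
P → P P d becomes P' → P d P'
Add P' → ε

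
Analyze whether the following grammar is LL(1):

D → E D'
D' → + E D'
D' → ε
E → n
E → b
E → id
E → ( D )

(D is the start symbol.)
A grammar is LL(1) if for each non-terminal N with multiple productions, the predict sets of those productions are pairwise disjoint, where PREDICT(N → α) = (FIRST(α) \ {ε}) ∪ (FOLLOW(N) if α ⇒* ε).

Relevant sets:
  FOLLOW(D') = { $, ')' }

For D':
  PREDICT(D' → '+' E D') = { '+' }
  PREDICT(D' → ε) = { $, ')' }
For E:
  PREDICT(E → n) = { 'n' }
  PREDICT(E → b) = { 'b' }
  PREDICT(E → id) = { 'id' }
  PREDICT(E → '(' D ')') = { '(' }
D has a single production, so nothing to check there.

All predict sets are disjoint. The grammar IS LL(1).

Answer: Yes, the grammar is LL(1).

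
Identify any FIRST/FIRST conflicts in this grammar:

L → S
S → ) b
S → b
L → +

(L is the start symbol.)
A FIRST/FIRST conflict occurs when two productions N → α and N → β for the same non-terminal have FIRST(α) ∩ FIRST(β) ≠ ∅ (with ε ∈ FIRST of a nullable right-hand side, so two nullable alternatives also conflict).

FIRST sets of the non-terminals at (or reachable through a nullable prefix from) the front of some alternative:
  FIRST(S) = { ')', 'b' }

Productions for L:
  L → S: FIRST = { ')', 'b' }
  L → +: FIRST = { '+' }
Productions for S:
  S → ) b: FIRST = { ')' }
  S → b: FIRST = { 'b' }

All alternatives of each non-terminal have pairwise disjoint FIRST sets.

Answer: No FIRST/FIRST conflicts.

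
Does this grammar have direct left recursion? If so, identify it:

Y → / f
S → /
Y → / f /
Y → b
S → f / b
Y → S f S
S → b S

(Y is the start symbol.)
Y → / f: starts with '/'
S → /: starts with '/'
Y → / f /: starts with '/'
Y → b: starts with b
S → f / b: starts with f
Y → S f S: starts with S
S → b S: starts with b

No direct left recursion found.

Answer: No direct left recursion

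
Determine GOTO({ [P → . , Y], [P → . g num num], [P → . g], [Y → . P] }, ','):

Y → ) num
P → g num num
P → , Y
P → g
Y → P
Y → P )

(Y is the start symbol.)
{ [P → , . Y], [P → . , Y], [P → . g num num], [P → . g], [Y → . ) num], [Y → . P )], [Y → . P] }

GOTO(I, ',') = CLOSURE({ [A → αX.β] : [A → α.Xβ] ∈ I, X = ',' })

Items with dot before ',', with the dot advanced:
  [P → . , Y] → [P → , . Y]
Closure of the advanced items:
  [P → , . Y] has the dot before Y: add [Y → . ) num], [Y → . P], [Y → . P )]
  [Y → . P] has the dot before P: add [P → . g num num], [P → . , Y], [P → . g]

GOTO = { [P → , . Y], [P → . , Y], [P → . g num num], [P → . g], [Y → . ) num], [Y → . P )], [Y → . P] }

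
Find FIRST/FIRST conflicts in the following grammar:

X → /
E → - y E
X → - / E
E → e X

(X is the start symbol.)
A FIRST/FIRST conflict occurs when two productions N → α and N → β for the same non-terminal have FIRST(α) ∩ FIRST(β) ≠ ∅ (with ε ∈ FIRST of a nullable right-hand side, so two nullable alternatives also conflict).

Productions for X:
  X → /: FIRST = { '/' }
  X → - / E: FIRST = { '-' }
Productions for E:
  E → - y E: FIRST = { '-' }
  E → e X: FIRST = { 'e' }

All alternatives of each non-terminal have pairwise disjoint FIRST sets.

Answer: No FIRST/FIRST conflicts.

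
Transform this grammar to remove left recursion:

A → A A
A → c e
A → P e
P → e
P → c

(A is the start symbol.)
A is directly left-recursive. The standard transformation for
  A → A α₁ | ... | A α_m | β₁ | ... | β_n
is
  A  → β₁ A' | ... | β_n A'
  A' → α₁ A' | ... | α_m A' | ε

A → c e becomes A → c e A'
A → P e becomes A → P e A'
A → A A becomes A' → A A'
Add A' → ε

Productions for other non-terminals are unchanged:
  P → e
  P → c

Resulting grammar:
A → c e A'
A → P e A'
A' → A A'
A' → ε
P → e
P → c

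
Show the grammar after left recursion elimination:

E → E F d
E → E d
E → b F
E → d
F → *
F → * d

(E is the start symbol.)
E → b F E'
E → d E'
E' → F d E'
E' → d E'
E' → ε
F → *
F → * d

E is directly left-recursive. The standard transformation for
  A → A α₁ | ... | A α_m | β₁ | ... | β_n
is
  A  → β₁ A' | ... | β_n A'
  A' → α₁ A' | ... | α_m A' | ε

E → b F becomes E → b F E'
E → d becomes E → d E'
E → E F d becomes E' → F d E'
E → E d becomes E' → d E'
Add E' → ε

Productions for other non-terminals are unchanged:
  F → *
  F → * d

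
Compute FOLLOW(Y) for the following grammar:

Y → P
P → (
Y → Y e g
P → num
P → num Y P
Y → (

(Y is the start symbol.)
Y is the start symbol, so $ ∈ FOLLOW(Y).
In Y → Y e g: Y is followed by e g, add FIRST(e g) \ {ε} = { 'e' }
In P → num Y P: Y is followed by P, add FIRST(P) \ {ε} = { '(', 'num' }

Taking the union: FOLLOW(Y) = { $, '(', 'e', 'num' }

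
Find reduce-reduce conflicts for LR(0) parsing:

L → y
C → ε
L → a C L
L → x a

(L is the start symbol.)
No reduce-reduce conflicts

A reduce-reduce conflict occurs when an LR(0) state has two complete items [A → α .] and [B → β .] — both call for a reduction, and with no lookahead the parser cannot choose between them.

Augment with L' → L and build the canonical LR(0) collection (I0 = CLOSURE({[L' → . L]}), then GOTO on every symbol after a dot until no new states appear). It has 8 states:
  I0: { [L → . a C L], [L → . x a], [L → . y], [L' → . L] }  — shift
  I1: { [L' → L .] }  — accept
  I2: { [C → .], [L → a . C L] }  — reduce
  I3: { [L → x . a] }  — shift
  I4: { [L → y .] }  — reduce
  I5: { [L → x a .] }  — reduce
  I6: { [L → . a C L], [L → . x a], [L → . y], [L → a C . L] }  — shift
  I7: { [L → a C L .] }  — reduce

No state contains more than one complete item.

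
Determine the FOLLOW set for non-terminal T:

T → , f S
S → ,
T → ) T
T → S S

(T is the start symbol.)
{ $ }

To compute FOLLOW(T), find every occurrence of T on a right-hand side N → α T β: add FIRST(β) \ {ε}, and if β is empty or nullable also add FOLLOW(N). Iterate to a fixed point.

T is the start symbol, so $ ∈ FOLLOW(T).
In T → ) T: T is at the end; this adds FOLLOW(T) to itself — nothing new

Taking the union: FOLLOW(T) = { $ }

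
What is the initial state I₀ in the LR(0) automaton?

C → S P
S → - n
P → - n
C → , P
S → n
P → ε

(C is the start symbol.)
{ [C → . , P], [C → . S P], [C' → . C], [S → . - n], [S → . n] }

First, augment the grammar with C' → C
I₀ = CLOSURE({ [C' → . C] }):
  [C' → . C] has the dot before C: add [C → . S P], [C → . , P]
  [C → . S P] has the dot before S: add [S → . - n], [S → . n]
No further items can be added.

I₀ = { [C → . , P], [C → . S P], [C' → . C], [S → . - n], [S → . n] }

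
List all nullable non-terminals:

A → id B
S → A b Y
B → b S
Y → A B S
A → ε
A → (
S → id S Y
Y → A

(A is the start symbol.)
A non-terminal is nullable if it can derive ε (the empty string): either it has an ε-production, or it has a production whose right-hand side consists entirely of nullable non-terminals.

ε-productions: A → ε
So A is immediately nullable.
Y → A: every symbol on the right is nullable, so Y is nullable too.
No further non-terminal can be added: every production for the remaining non-terminals contains a terminal or a non-nullable non-terminal.
Nullable = { 'A', 'Y' }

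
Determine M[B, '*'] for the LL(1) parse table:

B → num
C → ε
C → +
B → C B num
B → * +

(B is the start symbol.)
B → C B num, B → * +

To find M[B, '*'], we find productions for B where '*' is in the predict set (PREDICT(N → α) = (FIRST(α) \ {ε}) ∪ (FOLLOW(N) if α ⇒* ε)).

Relevant sets:
  FIRST(C) = { '+', ε }
  FIRST(B) = { '*', '+', 'num' }

B → num: PREDICT = { 'num' }
B → C B num: PREDICT = { '*', '+', 'num' }
  '*' is in predict set, so this production goes in M[B, '*']
B → * +: PREDICT = { '*' }
  '*' is in predict set, so this production goes in M[B, '*']

M[B, '*'] = B → C B num, B → * +  (a multiply-defined cell — the grammar is not LL(1))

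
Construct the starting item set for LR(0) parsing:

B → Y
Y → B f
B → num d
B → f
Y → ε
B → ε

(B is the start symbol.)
First, augment the grammar with B' → B
I₀ = CLOSURE({ [B' → . B] }):
  [B' → . B] has the dot before B: add [B → . Y], [B → . num d], [B → . f], [B → .]
  [B → . Y] has the dot before Y: add [Y → . B f], [Y → .]
No further items can be added.

I₀ = { [B → . Y], [B → . f], [B → . num d], [B → .], [B' → . B], [Y → . B f], [Y → .] }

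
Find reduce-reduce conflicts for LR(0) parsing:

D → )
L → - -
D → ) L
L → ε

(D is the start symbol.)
Yes — I1: [D → ) .] vs [L → .]

Augment with D' → D and build the canonical LR(0) collection (I0 = CLOSURE({[D' → . D]}), then GOTO on every symbol after a dot until no new states appear). It has 6 states:
  I0: { [D → . ) L], [D → . )], [D' → . D] }  — shift
  I1: { [D → ) . L], [D → ) .], [L → . - -], [L → .] }  — shift, 2 reduces
  I2: { [D' → D .] }  — accept
  I3: { [L → - . -] }  — shift
  I4: { [D → ) L .] }  — reduce
  I5: { [L → - - .] }  — reduce

I1 contains complete items [D → ) .], [L → .] — reduce-reduce conflict.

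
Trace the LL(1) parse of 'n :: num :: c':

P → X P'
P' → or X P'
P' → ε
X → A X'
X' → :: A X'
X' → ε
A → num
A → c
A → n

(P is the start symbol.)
Stack is shown with the top on the left.

Stack         Input            Action
-------------------------------------
P $           n :: num :: c $  output P → X P'
X P' $        n :: num :: c $  output X → A X'
A X' P' $     n :: num :: c $  output A → n
n X' P' $     n :: num :: c $  match 'n'
X' P' $       :: num :: c $    output X' → :: A X'
:: A X' P' $  :: num :: c $    match '::'
A X' P' $     num :: c $       output A → num
num X' P' $   num :: c $       match 'num'
X' P' $       :: c $           output X' → :: A X'
:: A X' P' $  :: c $           match '::'
A X' P' $     c $              output A → c
c X' P' $     c $              match 'c'
X' P' $       $                output X' → ε
P' $          $                output P' → ε
$             $                accept

The string is accepted.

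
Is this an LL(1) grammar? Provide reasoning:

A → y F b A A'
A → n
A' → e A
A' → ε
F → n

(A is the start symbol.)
Relevant sets:
  FOLLOW(A') = { $, 'e' }

For A:
  PREDICT(A → y F b A A') = { 'y' }
  PREDICT(A → n) = { 'n' }
For A':
  PREDICT(A' → e A) = { 'e' }
  PREDICT(A' → ε) = { $, 'e' }
F has a single production, so nothing to check there.

Conflict found: Predict set conflict for A': { 'e' }
The grammar is NOT LL(1).

Answer: No. Predict set conflict for A': { 'e' }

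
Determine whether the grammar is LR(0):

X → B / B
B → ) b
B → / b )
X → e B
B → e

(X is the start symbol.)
No. Shift-reduce conflict between [B → e .] and [B → . ) b]

A grammar is LR(0) if no state in the canonical LR(0) collection has:
  - both a shift item (dot before a terminal) and a complete item (shift-reduce conflict), or
  - two or more complete items (reduce-reduce conflict; the accept item [X' → X .] counts as a complete item here).

Augment with X' → X and build the canonical LR(0) collection (I0 = CLOSURE({[X' → . X]}), then GOTO on every symbol after a dot until no new states appear). It has 13 states:
  I0: { [B → . ) b], [B → . / b )], [B → . e], [X → . B / B], [X → . e B], [X' → . X] }  — shift
  I1: { [B → ) . b] }  — shift
  I2: { [B → / . b )] }  — shift
  I3: { [X → B . / B] }  — shift
  I4: { [X' → X .] }  — accept
  I5: { [B → . ) b], [B → . / b )], [B → . e], [B → e .], [X → e . B] }  — shift, reduce
  I6: { [X → e B .] }  — reduce
  I7: { [B → e .] }  — reduce
  I8: { [B → . ) b], [B → . / b )], [B → . e], [X → B / . B] }  — shift
  I9: { [X → B / B .] }  — reduce
  I10: { [B → / b . )] }  — shift
  I11: { [B → / b ) .] }  — reduce
  I12: { [B → ) b .] }  — reduce

Conflict in state I5:
  Shift-reduce conflict between [B → e .] and [B → . ) b]
So the grammar is NOT LR(0).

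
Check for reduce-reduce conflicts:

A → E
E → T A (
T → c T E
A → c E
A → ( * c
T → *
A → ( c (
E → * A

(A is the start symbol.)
Yes — I14: [A → E .] vs [T → c T E .]

Augment with A' → A and build the canonical LR(0) collection (I0 = CLOSURE({[A' → . A]}), then GOTO on every symbol after a dot until no new states appear). It has 21 states:
  I0: { [A → . ( * c], [A → . ( c (], [A → . E], [A → . c E], [A' → . A], [E → . * A], [E → . T A (], [T → . *], [T → . c T E] }  — shift
  I1: { [A → ( . * c], [A → ( . c (] }  — shift
  I2: { [A → . ( * c], [A → . ( c (], [A → . E], [A → . c E], [E → * . A], [E → . * A], [E → . T A (], [T → * .], [T → . *], [T → . c T E] }  — shift, reduce
  I3: { [A' → A .] }  — accept
  I4: { [A → E .] }  — reduce
  I5: { [A → . ( * c], [A → . ( c (], [A → . E], [A → . c E], [E → . * A], [E → . T A (], [E → T . A (], [T → . *], [T → . c T E] }  — shift
  I6: { [A → c . E], [E → . * A], [E → . T A (], [T → . *], [T → . c T E], [T → c . T E] }  — shift
  I7: { [A → c E .] }  — reduce
  I8: { [A → . ( * c], [A → . ( c (], [A → . E], [A → . c E], [E → . * A], [E → . T A (], [E → T . A (], [T → . *], [T → . c T E], [T → c T . E] }  — shift
  I9: { [T → . *], [T → . c T E], [T → c . T E] }  — shift
  I10: { [T → * .] }  — reduce
  I11: { [E → . * A], [E → . T A (], [T → . *], [T → . c T E], [T → c T . E] }  — shift
  I12: { [T → c T E .] }  — reduce
  I13: { [E → T A . (] }  — shift
  I14: { [A → E .], [T → c T E .] }  — 2 reduces
  I15: { [E → T A ( .] }  — reduce
  I16: { [E → * A .] }  — reduce
  I17: { [A → ( * . c] }  — shift
  I18: { [A → ( c . (] }  — shift
  I19: { [A → ( c ( .] }  — reduce
  I20: { [A → ( * c .] }  — reduce

I14 contains complete items [A → E .], [T → c T E .] — reduce-reduce conflict.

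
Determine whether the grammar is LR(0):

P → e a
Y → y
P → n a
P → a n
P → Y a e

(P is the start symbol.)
Yes, the grammar is LR(0)

A grammar is LR(0) if no state in the canonical LR(0) collection has:
  - both a shift item (dot before a terminal) and a complete item (shift-reduce conflict), or
  - two or more complete items (reduce-reduce conflict; the accept item [P' → P .] counts as a complete item here).

Augment with P' → P and build the canonical LR(0) collection (I0 = CLOSURE({[P' → . P]}), then GOTO on every symbol after a dot until no new states appear). It has 12 states:
  I0: { [P → . Y a e], [P → . a n], [P → . e a], [P → . n a], [P' → . P], [Y → . y] }  — shift
  I1: { [P' → P .] }  — accept
  I2: { [P → Y . a e] }  — shift
  I3: { [P → a . n] }  — shift
  I4: { [P → e . a] }  — shift
  I5: { [P → n . a] }  — shift
  I6: { [Y → y .] }  — reduce
  I7: { [P → n a .] }  — reduce
  I8: { [P → e a .] }  — reduce
  I9: { [P → a n .] }  — reduce
  I10: { [P → Y a . e] }  — shift
  I11: { [P → Y a e .] }  — reduce

Every state is either a pure shift/goto state or contains exactly one complete item and nothing to shift — no conflicts. The grammar is LR(0).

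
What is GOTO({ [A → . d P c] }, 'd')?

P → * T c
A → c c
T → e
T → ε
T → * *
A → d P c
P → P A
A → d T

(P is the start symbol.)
{ [A → d . P c], [P → . * T c], [P → . P A] }

GOTO(I, 'd') = CLOSURE({ [A → αX.β] : [A → α.Xβ] ∈ I, X = 'd' })

Items with dot before 'd', with the dot advanced:
  [A → . d P c] → [A → d . P c]
Closure of the advanced items:
  [A → d . P c] has the dot before P: add [P → . * T c], [P → . P A]

GOTO = { [A → d . P c], [P → . * T c], [P → . P A] }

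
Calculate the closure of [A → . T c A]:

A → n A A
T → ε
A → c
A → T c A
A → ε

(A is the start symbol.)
To compute CLOSURE, for each item [A → α.Bβ] where B is a non-terminal, add [B → .γ] for all productions B → γ; repeat for the newly added items until nothing changes.

Start with: [A → . T c A]
  [A → . T c A] has the dot before T: add [T → .]
No further items can be added.

CLOSURE = { [A → . T c A], [T → .] }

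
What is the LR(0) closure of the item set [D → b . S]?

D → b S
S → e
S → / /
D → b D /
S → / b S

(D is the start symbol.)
To compute CLOSURE, for each item [A → α.Bβ] where B is a non-terminal, add [B → .γ] for all productions B → γ; repeat for the newly added items until nothing changes.

Start with: [D → b . S]
  [D → b . S] has the dot before S: add [S → . e], [S → . / /], [S → . / b S]
No further items can be added.

CLOSURE = { [D → b . S], [S → . / /], [S → . / b S], [S → . e] }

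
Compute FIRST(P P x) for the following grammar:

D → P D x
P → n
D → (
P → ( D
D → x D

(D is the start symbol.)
{ '(', 'n' }

FIRST sets of the non-terminals involved (from the grammar, by fixed-point iteration):
  FIRST(P) = { '(', 'n' }

To compute FIRST(P P x), process the symbols left to right:
Symbol P is a non-terminal. Add FIRST(P) \ {ε} = { '(', 'n' }
P is not nullable (ε ∉ FIRST(P)), so stop here.
FIRST(P P x) = { '(', 'n' }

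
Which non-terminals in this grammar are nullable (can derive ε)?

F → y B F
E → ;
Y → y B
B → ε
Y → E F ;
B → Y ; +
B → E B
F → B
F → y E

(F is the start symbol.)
{ 'B', 'F' }

A non-terminal is nullable if it can derive ε (the empty string): either it has an ε-production, or it has a production whose right-hand side consists entirely of nullable non-terminals.

ε-productions: B → ε
So B is immediately nullable.
F → B: every symbol on the right is nullable, so F is nullable too.
No further non-terminal can be added: every production for the remaining non-terminals contains a terminal or a non-nullable non-terminal.
Nullable = { 'B', 'F' }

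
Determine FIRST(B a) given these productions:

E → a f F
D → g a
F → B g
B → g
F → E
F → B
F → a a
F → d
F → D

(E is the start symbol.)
FIRST sets of the non-terminals involved (from the grammar, by fixed-point iteration):
  FIRST(B) = { 'g' }

To compute FIRST(B a), process the symbols left to right:
Symbol B is a non-terminal. Add FIRST(B) \ {ε} = { 'g' }
B is not nullable (ε ∉ FIRST(B)), so stop here.
FIRST(B a) = { 'g' }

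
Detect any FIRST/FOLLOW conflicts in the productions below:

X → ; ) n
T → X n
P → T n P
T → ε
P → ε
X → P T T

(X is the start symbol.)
A FIRST/FOLLOW conflict occurs when a non-terminal N has a nullable alternative N → β (β ⇒* ε) and another alternative N → α with FIRST(α) ∩ FOLLOW(N) ≠ ∅: on such a lookahead the parser cannot decide between expanding α and letting N vanish via β.

Nullable non-terminals: P, T, X.
FIRST sets used below: FIRST(T) = { ';', 'n', ε }, FIRST(X) = { ';', 'n', ε }, FIRST(P) = { ';', 'n', ε }

P: nullable alternative(s) P → ε; FOLLOW(P) = { $, ';', 'n' }
  P → T n P: FIRST \ {ε} = { ';', 'n' } — overlaps FOLLOW(P) on { ';', 'n' }: CONFLICT
  P → ε: FIRST \ {ε} = { } — this is the only nullable alternative, skip

T: nullable alternative(s) T → ε; FOLLOW(T) = { $, ';', 'n' }
  T → X n: FIRST \ {ε} = { ';', 'n' } — overlaps FOLLOW(T) on { ';', 'n' }: CONFLICT
  T → ε: FIRST \ {ε} = { } — this is the only nullable alternative, skip

X: nullable alternative(s) X → P T T; FOLLOW(X) = { $, 'n' }
  X → ; ) n: FIRST \ {ε} = { ';' } — disjoint from FOLLOW(X)
  X → P T T: FIRST \ {ε} = { ';', 'n' } — this is the only nullable alternative, skip

So the grammar has 2 FIRST/FOLLOW conflicts (marked CONFLICT above).

Answer: Yes. T → X n with FOLLOW(T) on { ';', 'n' }; P → T n P with FOLLOW(P) on { ';', 'n' }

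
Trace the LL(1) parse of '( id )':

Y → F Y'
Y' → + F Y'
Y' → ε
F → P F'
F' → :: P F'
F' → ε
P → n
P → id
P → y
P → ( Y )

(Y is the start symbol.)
LL(1) parsing maintains a stack (initially the start symbol over $) and the input. At each step: if the stack top is a terminal, match it against the current input token; if it is a non-terminal N, replace it with the RHS of M[N, lookahead] (the unique production whose predict set contains the lookahead).

Stack is shown with the top on the left.

Stack               Input     Action
------------------------------------
Y $                 ( id ) $  output Y → F Y'
F Y' $              ( id ) $  output F → P F'
P F' Y' $           ( id ) $  output P → ( Y )
( Y ) F' Y' $       ( id ) $  match '('
Y ) F' Y' $         id ) $    output Y → F Y'
F Y' ) F' Y' $      id ) $    output F → P F'
P F' Y' ) F' Y' $   id ) $    output P → id
id F' Y' ) F' Y' $  id ) $    match 'id'
F' Y' ) F' Y' $     ) $       output F' → ε
Y' ) F' Y' $        ) $       output Y' → ε
) F' Y' $           ) $       match ')'
F' Y' $             $         output F' → ε
Y' $                $         output Y' → ε
$                   $         accept

The string is accepted.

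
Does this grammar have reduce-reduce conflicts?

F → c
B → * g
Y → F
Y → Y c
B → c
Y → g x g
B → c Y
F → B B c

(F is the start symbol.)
Augment with F' → F and build the canonical LR(0) collection (I0 = CLOSURE({[F' → . F]}), then GOTO on every symbol after a dot until no new states appear). It has 15 states:
  I0: { [B → . * g], [B → . c Y], [B → . c], [F → . B B c], [F → . c], [F' → . F] }  — shift
  I1: { [B → * . g] }  — shift
  I2: { [B → . * g], [B → . c Y], [B → . c], [F → B . B c] }  — shift
  I3: { [F' → F .] }  — accept
  I4: { [B → . * g], [B → . c Y], [B → . c], [B → c . Y], [B → c .], [F → . B B c], [F → . c], [F → c .], [Y → . F], [Y → . Y c], [Y → . g x g] }  — shift, 2 reduces
  I5: { [Y → F .] }  — reduce
  I6: { [B → c Y .], [Y → Y . c] }  — shift, reduce
  I7: { [Y → g . x g] }  — shift
  I8: { [Y → g x . g] }  — shift
  I9: { [Y → g x g .] }  — reduce
  I10: { [Y → Y c .] }  — reduce
  I11: { [F → B B . c] }  — shift
  I12: { [B → . * g], [B → . c Y], [B → . c], [B → c . Y], [B → c .], [F → . B B c], [F → . c], [Y → . F], [Y → . Y c], [Y → . g x g] }  — shift, reduce
  I13: { [F → B B c .] }  — reduce
  I14: { [B → * g .] }  — reduce

I4 contains complete items [B → c .], [F → c .] — reduce-reduce conflict.

Answer: Yes — I4: [B → c .] vs [F → c .]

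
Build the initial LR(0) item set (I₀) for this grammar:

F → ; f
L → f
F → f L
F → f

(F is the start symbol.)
{ [F → . ; f], [F → . f L], [F → . f], [F' → . F] }

First, augment the grammar with F' → F
I₀ = CLOSURE({ [F' → . F] }):
  [F' → . F] has the dot before F: add [F → . ; f], [F → . f L], [F → . f]
No further items can be added.

I₀ = { [F → . ; f], [F → . f L], [F → . f], [F' → . F] }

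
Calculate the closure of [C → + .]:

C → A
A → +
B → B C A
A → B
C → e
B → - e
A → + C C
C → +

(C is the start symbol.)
To compute CLOSURE, for each item [A → α.Bβ] where B is a non-terminal, add [B → .γ] for all productions B → γ; repeat for the newly added items until nothing changes.

Start with: [C → + .]
The dot is at the end, so nothing is added.

CLOSURE = { [C → + .] }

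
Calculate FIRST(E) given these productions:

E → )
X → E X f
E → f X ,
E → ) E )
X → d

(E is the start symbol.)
{ ')', 'f' }

From E → ):
  - ')' is a terminal: add ')' and stop
From E → f X ,:
  - f is a terminal: add 'f' and stop
From E → ) E ):
  - ')' is a terminal: add ')' and stop

Collecting: FIRST(E) = { ')', 'f' }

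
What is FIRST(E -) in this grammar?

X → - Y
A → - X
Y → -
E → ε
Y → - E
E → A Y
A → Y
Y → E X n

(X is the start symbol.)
{ '-' }

FIRST sets of the non-terminals involved (from the grammar, by fixed-point iteration):
  FIRST(E) = { '-', ε }

To compute FIRST(E -), process the symbols left to right:
Symbol E is a non-terminal. Add FIRST(E) \ {ε} = { '-' }
E is nullable (ε ∈ FIRST(E)), continue to the next symbol.
Symbol - is a terminal. Add '-' and stop.
FIRST(E -) = { '-' }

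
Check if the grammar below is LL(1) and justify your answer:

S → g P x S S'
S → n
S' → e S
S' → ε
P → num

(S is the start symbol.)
Relevant sets:
  FOLLOW(S') = { $, 'e' }

For S:
  PREDICT(S → g P x S S') = { 'g' }
  PREDICT(S → n) = { 'n' }
For S':
  PREDICT(S' → e S) = { 'e' }
  PREDICT(S' → ε) = { $, 'e' }
P has a single production, so nothing to check there.

Conflict found: Predict set conflict for S': { 'e' }
The grammar is NOT LL(1).

Answer: No. Predict set conflict for S': { 'e' }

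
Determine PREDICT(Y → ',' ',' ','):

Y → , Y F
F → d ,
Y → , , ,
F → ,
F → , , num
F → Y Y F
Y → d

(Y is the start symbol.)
PREDICT(Y → ',' ',' ',') = (FIRST(RHS) \ {ε}) ∪ (FOLLOW(Y) if ε ∈ FIRST(RHS), i.e. RHS ⇒* ε)
FIRST(',' ',' ',') = { ',' }
ε ∉ FIRST(',' ',' ','), so FOLLOW(Y) is not added.
PREDICT(Y → ',' ',' ',') = { ',' }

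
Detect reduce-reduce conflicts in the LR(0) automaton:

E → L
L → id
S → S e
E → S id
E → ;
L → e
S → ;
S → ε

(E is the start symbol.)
A reduce-reduce conflict occurs when an LR(0) state has two complete items [A → α .] and [B → β .] — both call for a reduction, and with no lookahead the parser cannot choose between them.

Augment with E' → E and build the canonical LR(0) collection (I0 = CLOSURE({[E' → . E]}), then GOTO on every symbol after a dot until no new states appear). It has 9 states:
  I0: { [E → . ;], [E → . L], [E → . S id], [E' → . E], [L → . e], [L → . id], [S → . ;], [S → . S e], [S → .] }  — shift, reduce
  I1: { [E → ; .], [S → ; .] }  — 2 reduces
  I2: { [E' → E .] }  — accept
  I3: { [E → L .] }  — reduce
  I4: { [E → S . id], [S → S . e] }  — shift
  I5: { [L → e .] }  — reduce
  I6: { [L → id .] }  — reduce
  I7: { [S → S e .] }  — reduce
  I8: { [E → S id .] }  — reduce

I1 contains complete items [E → ; .], [S → ; .] — reduce-reduce conflict.

Answer: Yes — I1: [E → ; .] vs [S → ; .]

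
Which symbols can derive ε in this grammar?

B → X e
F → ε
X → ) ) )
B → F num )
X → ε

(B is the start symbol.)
ε-productions: F → ε, X → ε
So F, X are immediately nullable.
No further non-terminal can be added: every production for the remaining non-terminals contains a terminal or a non-nullable non-terminal.
Nullable = { 'F', 'X' }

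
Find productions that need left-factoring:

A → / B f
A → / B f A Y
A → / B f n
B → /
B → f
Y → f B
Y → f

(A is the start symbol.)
Yes, A has productions with common prefix '/ B f'; Y has productions with common prefix 'f'

Left-factoring is needed when two productions for the same non-terminal
share a common prefix on the right-hand side.

Productions for A:
  A → / B f
  A → / B f A Y
  A → / B f n
Productions for B:
  B → /
  B → f
Productions for Y:
  Y → f B
  Y → f

Found common prefix '/ B f' in productions for A
Found common prefix 'f' in productions for Y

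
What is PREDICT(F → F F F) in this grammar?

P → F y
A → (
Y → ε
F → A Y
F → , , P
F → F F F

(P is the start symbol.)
PREDICT(F → F F F) = (FIRST(RHS) \ {ε}) ∪ (FOLLOW(F) if ε ∈ FIRST(RHS), i.e. RHS ⇒* ε)
FIRST(F) = { '(', ',' }
FIRST(F F F) = { '(', ',' }
ε ∉ FIRST(F F F), so FOLLOW(F) is not added.
PREDICT(F → F F F) = { '(', ',' }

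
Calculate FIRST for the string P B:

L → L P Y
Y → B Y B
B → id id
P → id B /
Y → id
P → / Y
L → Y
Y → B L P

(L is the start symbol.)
FIRST sets of the non-terminals involved (from the grammar, by fixed-point iteration):
  FIRST(P) = { '/', 'id' }

To compute FIRST(P B), process the symbols left to right:
Symbol P is a non-terminal. Add FIRST(P) \ {ε} = { '/', 'id' }
P is not nullable (ε ∉ FIRST(P)), so stop here.
FIRST(P B) = { '/', 'id' }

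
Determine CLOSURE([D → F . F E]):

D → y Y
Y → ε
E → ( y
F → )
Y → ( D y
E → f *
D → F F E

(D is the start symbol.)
{ [D → F . F E], [F → . )] }

Start with: [D → F . F E]
  [D → F . F E] has the dot before F: add [F → . )]
No further items can be added.

CLOSURE = { [D → F . F E], [F → . )] }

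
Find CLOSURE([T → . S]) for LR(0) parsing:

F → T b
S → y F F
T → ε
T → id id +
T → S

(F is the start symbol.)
{ [S → . y F F], [T → . S] }

Start with: [T → . S]
  [T → . S] has the dot before S: add [S → . y F F]
No further items can be added.

CLOSURE = { [S → . y F F], [T → . S] }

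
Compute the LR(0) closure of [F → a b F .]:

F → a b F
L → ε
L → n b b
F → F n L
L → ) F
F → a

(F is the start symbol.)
{ [F → a b F .] }

Start with: [F → a b F .]
The dot is at the end, so nothing is added.

CLOSURE = { [F → a b F .] }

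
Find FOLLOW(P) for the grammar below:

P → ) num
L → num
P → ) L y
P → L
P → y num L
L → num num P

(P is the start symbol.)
To compute FOLLOW(P), find every occurrence of P on a right-hand side N → α P β: add FIRST(β) \ {ε}, and if β is empty or nullable also add FOLLOW(N). Iterate to a fixed point.

P is the start symbol, so $ ∈ FOLLOW(P).
In L → num num P: P is at the end, add FOLLOW(L)

The FOLLOW sets referred to above (computed the same way, to a fixed point):
  FOLLOW(L) = { $, 'y' }

Taking the union: FOLLOW(P) = { $, 'y' }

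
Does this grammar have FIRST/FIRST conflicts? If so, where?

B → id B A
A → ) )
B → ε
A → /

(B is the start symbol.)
Productions for B:
  B → id B A: FIRST = { 'id' }
  B → ε: FIRST = { ε }
Productions for A:
  A → ) ): FIRST = { ')' }
  A → /: FIRST = { '/' }

All alternatives of each non-terminal have pairwise disjoint FIRST sets.

Answer: No FIRST/FIRST conflicts.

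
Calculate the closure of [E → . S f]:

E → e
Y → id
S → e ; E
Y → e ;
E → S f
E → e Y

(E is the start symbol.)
To compute CLOSURE, for each item [A → α.Bβ] where B is a non-terminal, add [B → .γ] for all productions B → γ; repeat for the newly added items until nothing changes.

Start with: [E → . S f]
  [E → . S f] has the dot before S: add [S → . e ; E]
No further items can be added.

CLOSURE = { [E → . S f], [S → . e ; E] }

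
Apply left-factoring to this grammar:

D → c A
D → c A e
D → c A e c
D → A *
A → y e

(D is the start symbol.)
D → c A D'
D' → ε
D' → e D''
D'' → ε
D'' → c
D → A *
A → y e

Left-factoring transforms A → αβ₁ | αβ₂ into A → αA' and A' → β₁ | β₂
(α is the longest common prefix among the alternatives). Repeat until
no nonterminal has two alternatives with a common prefix.

Round 1: D has alternatives sharing prefix 'c A'. Introduce D': D → c A D'
  Add: D' → ε
  Add: D' → e
  Add: D' → e c

Round 2: D' has alternatives sharing prefix 'e'. Introduce D'': D' → e D''
  Add: D'' → ε
  Add: D'' → c

No remaining common prefixes — done.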